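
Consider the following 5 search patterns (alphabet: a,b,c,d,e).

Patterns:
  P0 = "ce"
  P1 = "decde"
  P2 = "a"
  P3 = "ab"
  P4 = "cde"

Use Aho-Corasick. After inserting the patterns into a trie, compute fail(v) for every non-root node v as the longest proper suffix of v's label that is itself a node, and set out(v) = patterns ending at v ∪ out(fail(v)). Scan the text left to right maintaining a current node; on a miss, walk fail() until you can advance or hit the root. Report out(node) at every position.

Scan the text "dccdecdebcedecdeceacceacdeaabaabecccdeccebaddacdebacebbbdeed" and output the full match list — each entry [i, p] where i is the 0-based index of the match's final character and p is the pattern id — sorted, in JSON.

Build automaton:
Trie (insert patterns):
  n0 'ε': a→8 c→1 d→3
  n1 'c': d→10 e→2
  n2 'ce': ·  ←P0
  n3 'd': e→4
  n4 'de': c→5
  n5 'dec': d→6
  n6 'decd': e→7
  n7 'decde': ·  ←P1
  n8 'a': b→9  ←P2
  n9 'ab': ·  ←P3
  n10 'cd': e→11
  n11 'cde': ·  ←P4

BFS fail/out derivation:
  n1('c'): parent n0 fail=0; on 'c' 0 → fail=0;  out ∅∪∅=∅
  n3('d'): parent n0 fail=0; on 'd' 0 → fail=0;  out ∅∪∅=∅
  n8('a'): parent n0 fail=0; on 'a' 0 → fail=0;  out {2}∪∅={2}
  n2('ce'): parent n1 fail=0; on 'e' 0 → fail=0;  out {0}∪∅={0}
  n4('de'): parent n3 fail=0; on 'e' 0 → fail=0;  out ∅∪∅=∅
  n9('ab'): parent n8 fail=0; on 'b' 0 → fail=0;  out {3}∪∅={3}
  n10('cd'): parent n1 fail=0; on 'd' 0 → fail=3;  out ∅∪∅=∅
  n5('dec'): parent n4 fail=0; on 'c' 0 → fail=1;  out ∅∪∅=∅
  n11('cde'): parent n10 fail=3; on 'e' 3 → fail=4;  out {4}∪∅={4}
  n6('decd'): parent n5 fail=1; on 'd' 1 → fail=10;  out ∅∪∅=∅
  n7('decde'): parent n6 fail=10; on 'e' 10 → fail=11;  out {1}∪{4}={1,4}

Text stream:
[0] read 'd'  n0⇒n3
[1] read 'c'  n3⇒n1 (fail-walked)
[2] read 'c'  n1⇒n1 (fail-walked)
[3] read 'd'  n1⇒n10
[4] read 'e'  n10⇒n11  emit P4@[2:4]
[5] read 'c'  n11⇒n5 (fail-walked)
[6] read 'd'  n5⇒n6
[7] read 'e'  n6⇒n7  emit P1@[3:7],P4@[5:7]
[8] read 'b'  n7⇒n0 (fail-walked)
[9] read 'c'  n0⇒n1
[10] read 'e'  n1⇒n2  emit P0@[9:10]
[11] read 'd'  n2⇒n3 (fail-walked)
[12] read 'e'  n3⇒n4
[13] read 'c'  n4⇒n5
[14] read 'd'  n5⇒n6
[15] read 'e'  n6⇒n7  emit P1@[11:15],P4@[13:15]
[16] read 'c'  n7⇒n5 (fail-walked)
[17] read 'e'  n5⇒n2 (fail-walked)  emit P0@[16:17]
[18] read 'a'  n2⇒n8 (fail-walked)  emit P2@[18:18]
[19] read 'c'  n8⇒n1 (fail-walked)
[20] read 'c'  n1⇒n1 (fail-walked)
[21] read 'e'  n1⇒n2  emit P0@[20:21]
[22] read 'a'  n2⇒n8 (fail-walked)  emit P2@[22:22]
[23] read 'c'  n8⇒n1 (fail-walked)
[24] read 'd'  n1⇒n10
[25] read 'e'  n10⇒n11  emit P4@[23:25]
[26] read 'a'  n11⇒n8 (fail-walked)  emit P2@[26:26]
[27] read 'a'  n8⇒n8 (fail-walked)  emit P2@[27:27]
[28] read 'b'  n8⇒n9  emit P3@[27:28]
[29] read 'a'  n9⇒n8 (fail-walked)  emit P2@[29:29]
[30] read 'a'  n8⇒n8 (fail-walked)  emit P2@[30:30]
[31] read 'b'  n8⇒n9  emit P3@[30:31]
[32] read 'e'  n9⇒n0 (fail-walked)
[33] read 'c'  n0⇒n1
[34] read 'c'  n1⇒n1 (fail-walked)
[35] read 'c'  n1⇒n1 (fail-walked)
[36] read 'd'  n1⇒n10
[37] read 'e'  n10⇒n11  emit P4@[35:37]
[38] read 'c'  n11⇒n5 (fail-walked)
[39] read 'c'  n5⇒n1 (fail-walked)
[40] read 'e'  n1⇒n2  emit P0@[39:40]
[41] read 'b'  n2⇒n0 (fail-walked)
[42] read 'a'  n0⇒n8  emit P2@[42:42]
[43] read 'd'  n8⇒n3 (fail-walked)
[44] read 'd'  n3⇒n3 (fail-walked)
[45] read 'a'  n3⇒n8 (fail-walked)  emit P2@[45:45]
[46] read 'c'  n8⇒n1 (fail-walked)
[47] read 'd'  n1⇒n10
[48] read 'e'  n10⇒n11  emit P4@[46:48]
[49] read 'b'  n11⇒n0 (fail-walked)
[50] read 'a'  n0⇒n8  emit P2@[50:50]
[51] read 'c'  n8⇒n1 (fail-walked)
[52] read 'e'  n1⇒n2  emit P0@[51:52]
[53] read 'b'  n2⇒n0 (fail-walked)
[54] read 'b'  n0⇒n0
[55] read 'b'  n0⇒n0
[56] read 'd'  n0⇒n3
[57] read 'e'  n3⇒n4
[58] read 'e'  n4⇒n0 (fail-walked)
[59] read 'd'  n0⇒n3

All matches (sorted): [[4,4],[7,1],[7,4],[10,0],[15,1],[15,4],[17,0],[18,2],[21,0],[22,2],[25,4],[26,2],[27,2],[28,3],[29,2],[30,2],[31,3],[37,4],[40,0],[42,2],[45,2],[48,4],[50,2],[52,0]]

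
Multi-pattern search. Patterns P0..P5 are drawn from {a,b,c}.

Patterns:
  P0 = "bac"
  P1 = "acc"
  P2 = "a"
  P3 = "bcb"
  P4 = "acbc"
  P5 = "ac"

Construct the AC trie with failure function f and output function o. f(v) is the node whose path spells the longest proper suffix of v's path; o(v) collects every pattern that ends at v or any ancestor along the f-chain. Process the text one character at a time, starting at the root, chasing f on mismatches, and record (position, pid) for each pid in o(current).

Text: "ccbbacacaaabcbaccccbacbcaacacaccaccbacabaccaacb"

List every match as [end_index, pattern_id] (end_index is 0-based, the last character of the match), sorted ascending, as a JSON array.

Build automaton:
Trie nodes:
  n0 'ε': a→4 b→1
  n1 'b': a→2 c→7
  n2 'ba': c→3
  n3 'bac': ·  [P0 ends]
  n4 'a': c→5  [P2 ends]
  n5 'ac': b→9 c→6  [P5 ends]
  n6 'acc': ·  [P1 ends]
  n7 'bc': b→8
  n8 'bcb': ·  [P3 ends]
  n9 'acb': c→10
  n10 'acbc': ·  [P4 ends]

BFS fail/out derivation:
  n1('b'): parent n0 fail=0; on 'b' 0 → fail=0;  out ∅∪∅=∅
  n4('a'): parent n0 fail=0; on 'a' 0 → fail=0;  out {2}∪∅={2}
  n2('ba'): parent n1 fail=0; on 'a' 0 → fail=4;  out ∅∪{2}={2}
  n5('ac'): parent n4 fail=0; on 'c' 0 → fail=0;  out {5}∪∅={5}
  n7('bc'): parent n1 fail=0; on 'c' 0 → fail=0;  out ∅∪∅=∅
  n3('bac'): parent n2 fail=4; on 'c' 4 → fail=5;  out {0}∪{5}={0,5}
  n6('acc'): parent n5 fail=0; on 'c' 0 → fail=0;  out {1}∪∅={1}
  n8('bcb'): parent n7 fail=0; on 'b' 0 → fail=1;  out {3}∪∅={3}
  n9('acb'): parent n5 fail=0; on 'b' 0 → fail=1;  out ∅∪∅=∅
  n10('acbc'): parent n9 fail=1; on 'c' 1 → fail=7;  out {4}∪∅={4}

Text stream:
[0] read 'c'  n0⇒n0
[1] read 'c'  n0⇒n0
[2] read 'b'  n0⇒n1
[3] read 'b'  n1⇒n1 (via fail)
[4] read 'a'  n1⇒n2  emit P2@[4:4]
[5] read 'c'  n2⇒n3  emit P0@[3:5],P5@[4:5]
[6] read 'a'  n3⇒n4 (via fail)  emit P2@[6:6]
[7] read 'c'  n4⇒n5  emit P5@[6:7]
[8] read 'a'  n5⇒n4 (via fail)  emit P2@[8:8]
[9] read 'a'  n4⇒n4 (via fail)  emit P2@[9:9]
[10] read 'a'  n4⇒n4 (via fail)  emit P2@[10:10]
[11] read 'b'  n4⇒n1 (via fail)
[12] read 'c'  n1⇒n7
[13] read 'b'  n7⇒n8  emit P3@[11:13]
[14] read 'a'  n8⇒n2 (via fail)  emit P2@[14:14]
[15] read 'c'  n2⇒n3  emit P0@[13:15],P5@[14:15]
[16] read 'c'  n3⇒n6 (via fail)  emit P1@[14:16]
[17] read 'c'  n6⇒n0 (via fail)
[18] read 'c'  n0⇒n0
[19] read 'b'  n0⇒n1
[20] read 'a'  n1⇒n2  emit P2@[20:20]
[21] read 'c'  n2⇒n3  emit P0@[19:21],P5@[20:21]
[22] read 'b'  n3⇒n9 (via fail)
[23] read 'c'  n9⇒n10  emit P4@[20:23]
[24] read 'a'  n10⇒n4 (via fail)  emit P2@[24:24]
[25] read 'a'  n4⇒n4 (via fail)  emit P2@[25:25]
[26] read 'c'  n4⇒n5  emit P5@[25:26]
[27] read 'a'  n5⇒n4 (via fail)  emit P2@[27:27]
[28] read 'c'  n4⇒n5  emit P5@[27:28]
[29] read 'a'  n5⇒n4 (via fail)  emit P2@[29:29]
[30] read 'c'  n4⇒n5  emit P5@[29:30]
[31] read 'c'  n5⇒n6  emit P1@[29:31]
[32] read 'a'  n6⇒n4 (via fail)  emit P2@[32:32]
[33] read 'c'  n4⇒n5  emit P5@[32:33]
[34] read 'c'  n5⇒n6  emit P1@[32:34]
[35] read 'b'  n6⇒n1 (via fail)
[36] read 'a'  n1⇒n2  emit P2@[36:36]
[37] read 'c'  n2⇒n3  emit P0@[35:37],P5@[36:37]
[38] read 'a'  n3⇒n4 (via fail)  emit P2@[38:38]
[39] read 'b'  n4⇒n1 (via fail)
[40] read 'a'  n1⇒n2  emit P2@[40:40]
[41] read 'c'  n2⇒n3  emit P0@[39:41],P5@[40:41]
[42] read 'c'  n3⇒n6 (via fail)  emit P1@[40:42]
[43] read 'a'  n6⇒n4 (via fail)  emit P2@[43:43]
[44] read 'a'  n4⇒n4 (via fail)  emit P2@[44:44]
[45] read 'c'  n4⇒n5  emit P5@[44:45]
[46] read 'b'  n5⇒n9

Result: [[4,2],[5,0],[5,5],[6,2],[7,5],[8,2],[9,2],[10,2],[13,3],[14,2],[15,0],[15,5],[16,1],[20,2],[21,0],[21,5],[23,4],[24,2],[25,2],[26,5],[27,2],[28,5],[29,2],[30,5],[31,1],[32,2],[33,5],[34,1],[36,2],[37,0],[37,5],[38,2],[40,2],[41,0],[41,5],[42,1],[43,2],[44,2],[45,5]]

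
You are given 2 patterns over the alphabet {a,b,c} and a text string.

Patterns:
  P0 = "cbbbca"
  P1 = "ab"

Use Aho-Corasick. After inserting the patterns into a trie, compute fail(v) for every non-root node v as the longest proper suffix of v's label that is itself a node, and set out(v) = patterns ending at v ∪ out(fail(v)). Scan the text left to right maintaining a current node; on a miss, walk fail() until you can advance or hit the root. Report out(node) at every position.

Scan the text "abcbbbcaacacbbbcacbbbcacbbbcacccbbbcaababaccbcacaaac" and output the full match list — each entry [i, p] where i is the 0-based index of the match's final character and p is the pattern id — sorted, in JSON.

Build automaton:
Trie nodes:
  n0 'ε': a→7 c→1
  n1 'c': b→2
  n2 'cb': b→3
  n3 'cbb': b→4
  n4 'cbbb': c→5
  n5 'cbbbc': a→6
  n6 'cbbbca': ·  [P0 ends]
  n7 'a': b→8
  n8 'ab': ·  [P1 ends]

Failure links (BFS by depth):
  n1('c'): parent n0 fail=0; on 'c' 0 → fail=0;  out ∅∪∅=∅
  n7('a'): parent n0 fail=0; on 'a' 0 → fail=0;  out ∅∪∅=∅
  n2('cb'): parent n1 fail=0; on 'b' 0 → fail=0;  out ∅∪∅=∅
  n8('ab'): parent n7 fail=0; on 'b' 0 → fail=0;  out {1}∪∅={1}
  n3('cbb'): parent n2 fail=0; on 'b' 0 → fail=0;  out ∅∪∅=∅
  n4('cbbb'): parent n3 fail=0; on 'b' 0 → fail=0;  out ∅∪∅=∅
  n5('cbbbc'): parent n4 fail=0; on 'c' 0 → fail=1;  out ∅∪∅=∅
  n6('cbbbca'): parent n5 fail=1; on 'a' 1→0 → fail=7;  out {0}∪∅={0}

Run:
[0] read 'a'  n0⇒n7
[1] read 'b'  n7⇒n8  emit P1@[0:1]
[2] read 'c'  n8⇒n1 (fail-walked)
[3] read 'b'  n1⇒n2
[4] read 'b'  n2⇒n3
[5] read 'b'  n3⇒n4
[6] read 'c'  n4⇒n5
[7] read 'a'  n5⇒n6  emit P0@[2:7]
[8] read 'a'  n6⇒n7 (fail-walked)
[9] read 'c'  n7⇒n1 (fail-walked)
[10] read 'a'  n1⇒n7 (fail-walked)
[11] read 'c'  n7⇒n1 (fail-walked)
[12] read 'b'  n1⇒n2
[13] read 'b'  n2⇒n3
[14] read 'b'  n3⇒n4
[15] read 'c'  n4⇒n5
[16] read 'a'  n5⇒n6  emit P0@[11:16]
[17] read 'c'  n6⇒n1 (fail-walked)
[18] read 'b'  n1⇒n2
[19] read 'b'  n2⇒n3
[20] read 'b'  n3⇒n4
[21] read 'c'  n4⇒n5
[22] read 'a'  n5⇒n6  emit P0@[17:22]
[23] read 'c'  n6⇒n1 (fail-walked)
[24] read 'b'  n1⇒n2
[25] read 'b'  n2⇒n3
[26] read 'b'  n3⇒n4
[27] read 'c'  n4⇒n5
[28] read 'a'  n5⇒n6  emit P0@[23:28]
[29] read 'c'  n6⇒n1 (fail-walked)
[30] read 'c'  n1⇒n1 (fail-walked)
[31] read 'c'  n1⇒n1 (fail-walked)
[32] read 'b'  n1⇒n2
[33] read 'b'  n2⇒n3
[34] read 'b'  n3⇒n4
[35] read 'c'  n4⇒n5
[36] read 'a'  n5⇒n6  emit P0@[31:36]
[37] read 'a'  n6⇒n7 (fail-walked)
[38] read 'b'  n7⇒n8  emit P1@[37:38]
[39] read 'a'  n8⇒n7 (fail-walked)
[40] read 'b'  n7⇒n8  emit P1@[39:40]
[41] read 'a'  n8⇒n7 (fail-walked)
[42] read 'c'  n7⇒n1 (fail-walked)
[43] read 'c'  n1⇒n1 (fail-walked)
[44] read 'b'  n1⇒n2
[45] read 'c'  n2⇒n1 (fail-walked)
[46] read 'a'  n1⇒n7 (fail-walked)
[47] read 'c'  n7⇒n1 (fail-walked)
[48] read 'a'  n1⇒n7 (fail-walked)
[49] read 'a'  n7⇒n7 (fail-walked)
[50] read 'a'  n7⇒n7 (fail-walked)
[51] read 'c'  n7⇒n1 (fail-walked)

All matches (sorted): [[1,1],[7,0],[16,0],[22,0],[28,0],[36,0],[38,1],[40,1]]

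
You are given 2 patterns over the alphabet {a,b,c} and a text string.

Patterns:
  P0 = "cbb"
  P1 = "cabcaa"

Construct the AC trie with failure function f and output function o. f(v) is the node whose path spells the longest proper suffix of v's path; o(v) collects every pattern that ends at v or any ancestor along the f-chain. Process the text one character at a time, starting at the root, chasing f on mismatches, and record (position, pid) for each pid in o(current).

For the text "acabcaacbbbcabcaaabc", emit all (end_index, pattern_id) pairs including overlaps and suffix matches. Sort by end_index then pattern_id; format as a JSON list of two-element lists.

Construct AC machine:
Trie nodes:
  0='ε' goto c→1
  1='c' goto a→4 b→2
  2='cb' goto b→3
  3='cbb' goto ·  ←P0
  4='ca' goto b→5
  5='cab' goto c→6
  6='cabc' goto a→7
  7='cabca' goto a→8
  8='cabcaa' goto ·  ←P1

BFS fail/out derivation:
  fail(1) 'c': from fail(0)=0 chase 'c': 0 ⇒ 0;  out=∅∪out(0)=∅
  fail(2) 'cb': from fail(1)=0 chase 'b': 0 ⇒ 0;  out=∅∪out(0)=∅
  fail(4) 'ca': from fail(1)=0 chase 'a': 0 ⇒ 0;  out=∅∪out(0)=∅
  fail(3) 'cbb': from fail(2)=0 chase 'b': 0 ⇒ 0;  out={0}∪out(0)={0}
  fail(5) 'cab': from fail(4)=0 chase 'b': 0 ⇒ 0;  out=∅∪out(0)=∅
  fail(6) 'cabc': from fail(5)=0 chase 'c': 0 ⇒ 1;  out=∅∪out(1)=∅
  fail(7) 'cabca': from fail(6)=1 chase 'a': 1 ⇒ 4;  out=∅∪out(4)=∅
  fail(8) 'cabcaa': from fail(7)=4 chase 'a': 4→0 ⇒ 0;  out={1}∪out(0)={1}

Run:
pos 0 'a': at 0
pos 1 'c': at 1
pos 2 'a': at 4
pos 3 'b': at 5
pos 4 'c': at 6
pos 5 'a': at 7
pos 6 'a': at 8  ** P1@[1:6]
pos 7 'c': at 1 (via fail)
pos 8 'b': at 2
pos 9 'b': at 3  ** P0@[7:9]
pos 10 'b': at 0 (via fail)
pos 11 'c': at 1
pos 12 'a': at 4
pos 13 'b': at 5
pos 14 'c': at 6
pos 15 'a': at 7
pos 16 'a': at 8  ** P1@[11:16]
pos 17 'a': at 0 (via fail)
pos 18 'b': at 0
pos 19 'c': at 1

Result: [[6,1],[9,0],[16,1]]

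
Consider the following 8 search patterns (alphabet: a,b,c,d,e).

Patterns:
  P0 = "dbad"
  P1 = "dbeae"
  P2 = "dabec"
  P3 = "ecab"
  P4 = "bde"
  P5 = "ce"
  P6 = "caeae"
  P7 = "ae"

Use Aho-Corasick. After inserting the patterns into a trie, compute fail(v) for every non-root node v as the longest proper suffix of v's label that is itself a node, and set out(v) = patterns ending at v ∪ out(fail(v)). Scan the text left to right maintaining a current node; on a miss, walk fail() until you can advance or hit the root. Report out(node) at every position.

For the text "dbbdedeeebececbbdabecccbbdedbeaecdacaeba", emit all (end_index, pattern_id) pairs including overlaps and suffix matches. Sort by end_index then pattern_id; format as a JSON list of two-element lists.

Build automaton:
Trie (insert patterns):
  0='ε' goto a→25 b→16 c→19 d→1 e→12
  1='d' goto a→8 b→2
  2='db' goto a→3 e→5
  3='dba' goto d→4
  4='dbad' goto ·  [P0 ends]
  5='dbe' goto a→6
  6='dbea' goto e→7
  7='dbeae' goto ·  [P1 ends]
  8='da' goto b→9
  9='dab' goto e→10
  10='dabe' goto c→11
  11='dabec' goto ·  [P2 ends]
  12='e' goto c→13
  13='ec' goto a→14
  14='eca' goto b→15
  15='ecab' goto ·  [P3 ends]
  16='b' goto d→17
  17='bd' goto e→18
  18='bde' goto ·  [P4 ends]
  19='c' goto a→21 e→20
  20='ce' goto ·  [P5 ends]
  21='ca' goto e→22
  22='cae' goto a→23
  23='caea' goto e→24
  24='caeae' goto ·  [P6 ends]
  25='a' goto e→26
  26='ae' goto ·  [P7 ends]

Failure links (BFS by depth):
  n1('d'): parent n0 fail=0; on 'd' 0 → fail=0;  out ∅∪∅=∅
  n12('e'): parent n0 fail=0; on 'e' 0 → fail=0;  out ∅∪∅=∅
  n16('b'): parent n0 fail=0; on 'b' 0 → fail=0;  out ∅∪∅=∅
  n19('c'): parent n0 fail=0; on 'c' 0 → fail=0;  out ∅∪∅=∅
  n25('a'): parent n0 fail=0; on 'a' 0 → fail=0;  out ∅∪∅=∅
  n2('db'): parent n1 fail=0; on 'b' 0 → fail=16;  out ∅∪∅=∅
  n8('da'): parent n1 fail=0; on 'a' 0 → fail=25;  out ∅∪∅=∅
  n13('ec'): parent n12 fail=0; on 'c' 0 → fail=19;  out ∅∪∅=∅
  n17('bd'): parent n16 fail=0; on 'd' 0 → fail=1;  out ∅∪∅=∅
  n20('ce'): parent n19 fail=0; on 'e' 0 → fail=12;  out {5}∪∅={5}
  n21('ca'): parent n19 fail=0; on 'a' 0 → fail=25;  out ∅∪∅=∅
  n26('ae'): parent n25 fail=0; on 'e' 0 → fail=12;  out {7}∪∅={7}
  n3('dba'): parent n2 fail=16; on 'a' 16→0 → fail=25;  out ∅∪∅=∅
  n5('dbe'): parent n2 fail=16; on 'e' 16→0 → fail=12;  out ∅∪∅=∅
  n9('dab'): parent n8 fail=25; on 'b' 25→0 → fail=16;  out ∅∪∅=∅
  n14('eca'): parent n13 fail=19; on 'a' 19 → fail=21;  out ∅∪∅=∅
  n18('bde'): parent n17 fail=1; on 'e' 1→0 → fail=12;  out {4}∪∅={4}
  n22('cae'): parent n21 fail=25; on 'e' 25 → fail=26;  out ∅∪{7}={7}
  n4('dbad'): parent n3 fail=25; on 'd' 25→0 → fail=1;  out {0}∪∅={0}
  n6('dbea'): parent n5 fail=12; on 'a' 12→0 → fail=25;  out ∅∪∅=∅
  n10('dabe'): parent n9 fail=16; on 'e' 16→0 → fail=12;  out ∅∪∅=∅
  n15('ecab'): parent n14 fail=21; on 'b' 21→25→0 → fail=16;  out {3}∪∅={3}
  n23('caea'): parent n22 fail=26; on 'a' 26→12→0 → fail=25;  out ∅∪∅=∅
  n7('dbeae'): parent n6 fail=25; on 'e' 25 → fail=26;  out {1}∪{7}={1,7}
  n11('dabec'): parent n10 fail=12; on 'c' 12 → fail=13;  out {2}∪∅={2}
  n24('caeae'): parent n23 fail=25; on 'e' 25 → fail=26;  out {6}∪{7}={6,7}

Scan:
pos 0 'd': at 1
pos 1 'b': at 2
pos 2 'b': at 16 (via fail)
pos 3 'd': at 17
pos 4 'e': at 18  emit P4@[2:4]
pos 5 'd': at 1 (via fail)
pos 6 'e': at 12 (via fail)
pos 7 'e': at 12 (via fail)
pos 8 'e': at 12 (via fail)
pos 9 'b': at 16 (via fail)
pos 10 'e': at 12 (via fail)
pos 11 'c': at 13
pos 12 'e': at 20 (via fail)  emit P5@[11:12]
pos 13 'c': at 13 (via fail)
pos 14 'b': at 16 (via fail)
pos 15 'b': at 16 (via fail)
pos 16 'd': at 17
pos 17 'a': at 8 (via fail)
pos 18 'b': at 9
pos 19 'e': at 10
pos 20 'c': at 11  emit P2@[16:20]
pos 21 'c': at 19 (via fail)
pos 22 'c': at 19 (via fail)
pos 23 'b': at 16 (via fail)
pos 24 'b': at 16 (via fail)
pos 25 'd': at 17
pos 26 'e': at 18  emit P4@[24:26]
pos 27 'd': at 1 (via fail)
pos 28 'b': at 2
pos 29 'e': at 5
pos 30 'a': at 6
pos 31 'e': at 7  emit P1@[27:31],P7@[30:31]
pos 32 'c': at 13 (via fail)
pos 33 'd': at 1 (via fail)
pos 34 'a': at 8
pos 35 'c': at 19 (via fail)
pos 36 'a': at 21
pos 37 'e': at 22  emit P7@[36:37]
pos 38 'b': at 16 (via fail)
pos 39 'a': at 25 (via fail)

All matches (sorted): [[4,4],[12,5],[20,2],[26,4],[31,1],[31,7],[37,7]]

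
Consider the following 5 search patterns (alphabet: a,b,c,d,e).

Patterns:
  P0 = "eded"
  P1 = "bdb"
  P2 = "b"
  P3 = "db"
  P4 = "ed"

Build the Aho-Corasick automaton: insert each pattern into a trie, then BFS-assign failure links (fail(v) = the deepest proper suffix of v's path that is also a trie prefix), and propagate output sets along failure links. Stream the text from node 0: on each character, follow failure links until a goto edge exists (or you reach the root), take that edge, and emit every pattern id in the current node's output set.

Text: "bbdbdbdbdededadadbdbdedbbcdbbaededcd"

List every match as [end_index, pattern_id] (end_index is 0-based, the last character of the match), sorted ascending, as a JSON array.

Build:
Trie nodes:
  n0 'ε': b→5 d→8 e→1
  n1 'e': d→2
  n2 'ed': e→3  ←P4
  n3 'ede': d→4
  n4 'eded': ·  ←P0
  n5 'b': d→6  ←P2
  n6 'bd': b→7
  n7 'bdb': ·  ←P1
  n8 'd': b→9
  n9 'db': ·  ←P3

BFS fail/out derivation:
  n1('e'): parent n0 fail=0; on 'e' 0 → fail=0;  out ∅∪∅=∅
  n5('b'): parent n0 fail=0; on 'b' 0 → fail=0;  out {2}∪∅={2}
  n8('d'): parent n0 fail=0; on 'd' 0 → fail=0;  out ∅∪∅=∅
  n2('ed'): parent n1 fail=0; on 'd' 0 → fail=8;  out {4}∪∅={4}
  n6('bd'): parent n5 fail=0; on 'd' 0 → fail=8;  out ∅∪∅=∅
  n9('db'): parent n8 fail=0; on 'b' 0 → fail=5;  out {3}∪{2}={2,3}
  n3('ede'): parent n2 fail=8; on 'e' 8→0 → fail=1;  out ∅∪∅=∅
  n7('bdb'): parent n6 fail=8; on 'b' 8 → fail=9;  out {1}∪{2,3}={1,2,3}
  n4('eded'): parent n3 fail=1; on 'd' 1 → fail=2;  out {0}∪{4}={0,4}

Run:
pos 0 'b': at 5  → match P2@[0:0]
pos 1 'b': at 5 ·f  → match P2@[1:1]
pos 2 'd': at 6
pos 3 'b': at 7  → match P1@[1:3],P2@[3:3],P3@[2:3]
pos 4 'd': at 6 ·f
pos 5 'b': at 7  → match P1@[3:5],P2@[5:5],P3@[4:5]
pos 6 'd': at 6 ·f
pos 7 'b': at 7  → match P1@[5:7],P2@[7:7],P3@[6:7]
pos 8 'd': at 6 ·f
pos 9 'e': at 1 ·f
pos 10 'd': at 2  → match P4@[9:10]
pos 11 'e': at 3
pos 12 'd': at 4  → match P0@[9:12],P4@[11:12]
pos 13 'a': at 0 ·f
pos 14 'd': at 8
pos 15 'a': at 0 ·f
pos 16 'd': at 8
pos 17 'b': at 9  → match P2@[17:17],P3@[16:17]
pos 18 'd': at 6 ·f
pos 19 'b': at 7  → match P1@[17:19],P2@[19:19],P3@[18:19]
pos 20 'd': at 6 ·f
pos 21 'e': at 1 ·f
pos 22 'd': at 2  → match P4@[21:22]
pos 23 'b': at 9 ·f  → match P2@[23:23],P3@[22:23]
pos 24 'b': at 5 ·f  → match P2@[24:24]
pos 25 'c': at 0 ·f
pos 26 'd': at 8
pos 27 'b': at 9  → match P2@[27:27],P3@[26:27]
pos 28 'b': at 5 ·f  → match P2@[28:28]
pos 29 'a': at 0 ·f
pos 30 'e': at 1
pos 31 'd': at 2  → match P4@[30:31]
pos 32 'e': at 3
pos 33 'd': at 4  → match P0@[30:33],P4@[32:33]
pos 34 'c': at 0 ·f
pos 35 'd': at 8

Matches: [[0,2],[1,2],[3,1],[3,2],[3,3],[5,1],[5,2],[5,3],[7,1],[7,2],[7,3],[10,4],[12,0],[12,4],[17,2],[17,3],[19,1],[19,2],[19,3],[22,4],[23,2],[23,3],[24,2],[27,2],[27,3],[28,2],[31,4],[33,0],[33,4]]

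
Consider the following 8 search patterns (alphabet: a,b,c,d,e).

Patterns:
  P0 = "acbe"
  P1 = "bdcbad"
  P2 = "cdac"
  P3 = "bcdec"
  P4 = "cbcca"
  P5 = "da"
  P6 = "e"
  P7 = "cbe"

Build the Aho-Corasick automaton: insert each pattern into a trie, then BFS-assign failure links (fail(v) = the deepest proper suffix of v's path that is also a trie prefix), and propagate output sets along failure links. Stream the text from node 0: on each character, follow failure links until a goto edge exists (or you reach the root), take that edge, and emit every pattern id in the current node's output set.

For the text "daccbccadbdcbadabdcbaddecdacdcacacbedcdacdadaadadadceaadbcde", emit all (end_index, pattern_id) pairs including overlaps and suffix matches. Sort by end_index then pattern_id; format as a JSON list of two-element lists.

Build:
Trie nodes:
  0='ε' goto a→1 b→5 c→11 d→23 e→25
  1='a' goto c→2
  2='ac' goto b→3
  3='acb' goto e→4
  4='acbe' goto ·  ←P0
  5='b' goto c→15 d→6
  6='bd' goto c→7
  7='bdc' goto b→8
  8='bdcb' goto a→9
  9='bdcba' goto d→10
  10='bdcbad' goto ·  ←P1
  11='c' goto b→19 d→12
  12='cd' goto a→13
  13='cda' goto c→14
  14='cdac' goto ·  ←P2
  15='bc' goto d→16
  16='bcd' goto e→17
  17='bcde' goto c→18
  18='bcdec' goto ·  ←P3
  19='cb' goto c→20 e→26
  20='cbc' goto c→21
  21='cbcc' goto a→22
  22='cbcca' goto ·  ←P4
  23='d' goto a→24
  24='da' goto ·  ←P5
  25='e' goto ·  ←P6
  26='cbe' goto ·  ←P7

BFS fail/out derivation:
  fail(1) 'a': from fail(0)=0 chase 'a': 0 ⇒ 0;  out=∅∪out(0)=∅
  fail(5) 'b': from fail(0)=0 chase 'b': 0 ⇒ 0;  out=∅∪out(0)=∅
  fail(11) 'c': from fail(0)=0 chase 'c': 0 ⇒ 0;  out=∅∪out(0)=∅
  fail(23) 'd': from fail(0)=0 chase 'd': 0 ⇒ 0;  out=∅∪out(0)=∅
  fail(25) 'e': from fail(0)=0 chase 'e': 0 ⇒ 0;  out={6}∪out(0)={6}
  fail(2) 'ac': from fail(1)=0 chase 'c': 0 ⇒ 11;  out=∅∪out(11)=∅
  fail(6) 'bd': from fail(5)=0 chase 'd': 0 ⇒ 23;  out=∅∪out(23)=∅
  fail(12) 'cd': from fail(11)=0 chase 'd': 0 ⇒ 23;  out=∅∪out(23)=∅
  fail(15) 'bc': from fail(5)=0 chase 'c': 0 ⇒ 11;  out=∅∪out(11)=∅
  fail(19) 'cb': from fail(11)=0 chase 'b': 0 ⇒ 5;  out=∅∪out(5)=∅
  fail(24) 'da': from fail(23)=0 chase 'a': 0 ⇒ 1;  out={5}∪out(1)={5}
  fail(3) 'acb': from fail(2)=11 chase 'b': 11 ⇒ 19;  out=∅∪out(19)=∅
  fail(7) 'bdc': from fail(6)=23 chase 'c': 23→0 ⇒ 11;  out=∅∪out(11)=∅
  fail(13) 'cda': from fail(12)=23 chase 'a': 23 ⇒ 24;  out=∅∪out(24)={5}
  fail(16) 'bcd': from fail(15)=11 chase 'd': 11 ⇒ 12;  out=∅∪out(12)=∅
  fail(20) 'cbc': from fail(19)=5 chase 'c': 5 ⇒ 15;  out=∅∪out(15)=∅
  fail(26) 'cbe': from fail(19)=5 chase 'e': 5→0 ⇒ 25;  out={7}∪out(25)={6,7}
  fail(4) 'acbe': from fail(3)=19 chase 'e': 19 ⇒ 26;  out={0}∪out(26)={0,6,7}
  fail(8) 'bdcb': from fail(7)=11 chase 'b': 11 ⇒ 19;  out=∅∪out(19)=∅
  fail(14) 'cdac': from fail(13)=24 chase 'c': 24→1 ⇒ 2;  out={2}∪out(2)={2}
  fail(17) 'bcde': from fail(16)=12 chase 'e': 12→23→0 ⇒ 25;  out=∅∪out(25)={6}
  fail(21) 'cbcc': from fail(20)=15 chase 'c': 15→11→0 ⇒ 11;  out=∅∪out(11)=∅
  fail(9) 'bdcba': from fail(8)=19 chase 'a': 19→5→0 ⇒ 1;  out=∅∪out(1)=∅
  fail(18) 'bcdec': from fail(17)=25 chase 'c': 25→0 ⇒ 11;  out={3}∪out(11)={3}
  fail(22) 'cbcca': from fail(21)=11 chase 'a': 11→0 ⇒ 1;  out={4}∪out(1)={4}
  fail(10) 'bdcbad': from fail(9)=1 chase 'd': 1→0 ⇒ 23;  out={1}∪out(23)={1}

Run:
[0] read 'd'  n0⇒n23
[1] read 'a'  n23⇒n24  ** P5@[0:1]
[2] read 'c'  n24⇒n2 (fail-walked)
[3] read 'c'  n2⇒n11 (fail-walked)
[4] read 'b'  n11⇒n19
[5] read 'c'  n19⇒n20
[6] read 'c'  n20⇒n21
[7] read 'a'  n21⇒n22  ** P4@[3:7]
[8] read 'd'  n22⇒n23 (fail-walked)
[9] read 'b'  n23⇒n5 (fail-walked)
[10] read 'd'  n5⇒n6
[11] read 'c'  n6⇒n7
[12] read 'b'  n7⇒n8
[13] read 'a'  n8⇒n9
[14] read 'd'  n9⇒n10  ** P1@[9:14]
[15] read 'a'  n10⇒n24 (fail-walked)  ** P5@[14:15]
[16] read 'b'  n24⇒n5 (fail-walked)
[17] read 'd'  n5⇒n6
[18] read 'c'  n6⇒n7
[19] read 'b'  n7⇒n8
[20] read 'a'  n8⇒n9
[21] read 'd'  n9⇒n10  ** P1@[16:21]
[22] read 'd'  n10⇒n23 (fail-walked)
[23] read 'e'  n23⇒n25 (fail-walked)  ** P6@[23:23]
[24] read 'c'  n25⇒n11 (fail-walked)
[25] read 'd'  n11⇒n12
[26] read 'a'  n12⇒n13  ** P5@[25:26]
[27] read 'c'  n13⇒n14  ** P2@[24:27]
[28] read 'd'  n14⇒n12 (fail-walked)
[29] read 'c'  n12⇒n11 (fail-walked)
[30] read 'a'  n11⇒n1 (fail-walked)
[31] read 'c'  n1⇒n2
[32] read 'a'  n2⇒n1 (fail-walked)
[33] read 'c'  n1⇒n2
[34] read 'b'  n2⇒n3
[35] read 'e'  n3⇒n4  ** P0@[32:35],P6@[35:35],P7@[33:35]
[36] read 'd'  n4⇒n23 (fail-walked)
[37] read 'c'  n23⇒n11 (fail-walked)
[38] read 'd'  n11⇒n12
[39] read 'a'  n12⇒n13  ** P5@[38:39]
[40] read 'c'  n13⇒n14  ** P2@[37:40]
[41] read 'd'  n14⇒n12 (fail-walked)
[42] read 'a'  n12⇒n13  ** P5@[41:42]
[43] read 'd'  n13⇒n23 (fail-walked)
[44] read 'a'  n23⇒n24  ** P5@[43:44]
[45] read 'a'  n24⇒n1 (fail-walked)
[46] read 'd'  n1⇒n23 (fail-walked)
[47] read 'a'  n23⇒n24  ** P5@[46:47]
[48] read 'd'  n24⇒n23 (fail-walked)
[49] read 'a'  n23⇒n24  ** P5@[48:49]
[50] read 'd'  n24⇒n23 (fail-walked)
[51] read 'c'  n23⇒n11 (fail-walked)
[52] read 'e'  n11⇒n25 (fail-walked)  ** P6@[52:52]
[53] read 'a'  n25⇒n1 (fail-walked)
[54] read 'a'  n1⇒n1 (fail-walked)
[55] read 'd'  n1⇒n23 (fail-walked)
[56] read 'b'  n23⇒n5 (fail-walked)
[57] read 'c'  n5⇒n15
[58] read 'd'  n15⇒n16
[59] read 'e'  n16⇒n17  ** P6@[59:59]

All matches (sorted): [[1,5],[7,4],[14,1],[15,5],[21,1],[23,6],[26,5],[27,2],[35,0],[35,6],[35,7],[39,5],[40,2],[42,5],[44,5],[47,5],[49,5],[52,6],[59,6]]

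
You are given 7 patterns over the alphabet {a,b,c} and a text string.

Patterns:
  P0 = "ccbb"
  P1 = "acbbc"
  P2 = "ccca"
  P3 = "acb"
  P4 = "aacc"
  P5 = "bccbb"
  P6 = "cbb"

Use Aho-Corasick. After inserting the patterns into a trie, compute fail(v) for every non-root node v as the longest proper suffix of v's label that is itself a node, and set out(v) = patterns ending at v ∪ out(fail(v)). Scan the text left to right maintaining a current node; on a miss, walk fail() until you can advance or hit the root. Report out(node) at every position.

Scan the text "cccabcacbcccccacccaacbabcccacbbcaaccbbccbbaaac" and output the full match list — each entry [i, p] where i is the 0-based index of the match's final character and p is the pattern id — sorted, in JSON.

Build automaton:
Trie (insert patterns):
  n0 'ε': a→5 b→15 c→1
  n1 'c': b→20 c→2
  n2 'cc': b→3 c→10
  n3 'ccb': b→4
  n4 'ccbb': ·  [P0 ends]
  n5 'a': a→12 c→6
  n6 'ac': b→7
  n7 'acb': b→8  [P3 ends]
  n8 'acbb': c→9
  n9 'acbbc': ·  [P1 ends]
  n10 'ccc': a→11
  n11 'ccca': ·  [P2 ends]
  n12 'aa': c→13
  n13 'aac': c→14
  n14 'aacc': ·  [P4 ends]
  n15 'b': c→16
  n16 'bc': c→17
  n17 'bcc': b→18
  n18 'bccb': b→19
  n19 'bccbb': ·  [P5 ends]
  n20 'cb': b→21
  n21 'cbb': ·  [P6 ends]

BFS fail/out derivation:
  n1('c'): parent n0 fail=0; on 'c' 0 → fail=0;  out ∅∪∅=∅
  n5('a'): parent n0 fail=0; on 'a' 0 → fail=0;  out ∅∪∅=∅
  n15('b'): parent n0 fail=0; on 'b' 0 → fail=0;  out ∅∪∅=∅
  n2('cc'): parent n1 fail=0; on 'c' 0 → fail=1;  out ∅∪∅=∅
  n6('ac'): parent n5 fail=0; on 'c' 0 → fail=1;  out ∅∪∅=∅
  n12('aa'): parent n5 fail=0; on 'a' 0 → fail=5;  out ∅∪∅=∅
  n16('bc'): parent n15 fail=0; on 'c' 0 → fail=1;  out ∅∪∅=∅
  n20('cb'): parent n1 fail=0; on 'b' 0 → fail=15;  out ∅∪∅=∅
  n3('ccb'): parent n2 fail=1; on 'b' 1 → fail=20;  out ∅∪∅=∅
  n7('acb'): parent n6 fail=1; on 'b' 1 → fail=20;  out {3}∪∅={3}
  n10('ccc'): parent n2 fail=1; on 'c' 1 → fail=2;  out ∅∪∅=∅
  n13('aac'): parent n12 fail=5; on 'c' 5 → fail=6;  out ∅∪∅=∅
  n17('bcc'): parent n16 fail=1; on 'c' 1 → fail=2;  out ∅∪∅=∅
  n21('cbb'): parent n20 fail=15; on 'b' 15→0 → fail=15;  out {6}∪∅={6}
  n4('ccbb'): parent n3 fail=20; on 'b' 20 → fail=21;  out {0}∪{6}={0,6}
  n8('acbb'): parent n7 fail=20; on 'b' 20 → fail=21;  out ∅∪{6}={6}
  n11('ccca'): parent n10 fail=2; on 'a' 2→1→0 → fail=5;  out {2}∪∅={2}
  n14('aacc'): parent n13 fail=6; on 'c' 6→1 → fail=2;  out {4}∪∅={4}
  n18('bccb'): parent n17 fail=2; on 'b' 2 → fail=3;  out ∅∪∅=∅
  n9('acbbc'): parent n8 fail=21; on 'c' 21→15 → fail=16;  out {1}∪∅={1}
  n19('bccbb'): parent n18 fail=3; on 'b' 3 → fail=4;  out {5}∪{0,6}={0,5,6}

Text stream:
i=0 'c': node 0→1
i=1 'c': node 1→2
i=2 'c': node 2→10
i=3 'a': node 10→11  emit P2@[0:3]
i=4 'b': node 11→15 (via fail)
i=5 'c': node 15→16
i=6 'a': node 16→5 (via fail)
i=7 'c': node 5→6
i=8 'b': node 6→7  emit P3@[6:8]
i=9 'c': node 7→16 (via fail)
i=10 'c': node 16→17
i=11 'c': node 17→10 (via fail)
i=12 'c': node 10→10 (via fail)
i=13 'c': node 10→10 (via fail)
i=14 'a': node 10→11  emit P2@[11:14]
i=15 'c': node 11→6 (via fail)
i=16 'c': node 6→2 (via fail)
i=17 'c': node 2→10
i=18 'a': node 10→11  emit P2@[15:18]
i=19 'a': node 11→12 (via fail)
i=20 'c': node 12→13
i=21 'b': node 13→7 (via fail)  emit P3@[19:21]
i=22 'a': node 7→5 (via fail)
i=23 'b': node 5→15 (via fail)
i=24 'c': node 15→16
i=25 'c': node 16→17
i=26 'c': node 17→10 (via fail)
i=27 'a': node 10→11  emit P2@[24:27]
i=28 'c': node 11→6 (via fail)
i=29 'b': node 6→7  emit P3@[27:29]
i=30 'b': node 7→8  emit P6@[28:30]
i=31 'c': node 8→9  emit P1@[27:31]
i=32 'a': node 9→5 (via fail)
i=33 'a': node 5→12
i=34 'c': node 12→13
i=35 'c': node 13→14  emit P4@[32:35]
i=36 'b': node 14→3 (via fail)
i=37 'b': node 3→4  emit P0@[34:37],P6@[35:37]
i=38 'c': node 4→16 (via fail)
i=39 'c': node 16→17
i=40 'b': node 17→18
i=41 'b': node 18→19  emit P0@[38:41],P5@[37:41],P6@[39:41]
i=42 'a': node 19→5 (via fail)
i=43 'a': node 5→12
i=44 'a': node 12→12 (via fail)
i=45 'c': node 12→13

Result: [[3,2],[8,3],[14,2],[18,2],[21,3],[27,2],[29,3],[30,6],[31,1],[35,4],[37,0],[37,6],[41,0],[41,5],[41,6]]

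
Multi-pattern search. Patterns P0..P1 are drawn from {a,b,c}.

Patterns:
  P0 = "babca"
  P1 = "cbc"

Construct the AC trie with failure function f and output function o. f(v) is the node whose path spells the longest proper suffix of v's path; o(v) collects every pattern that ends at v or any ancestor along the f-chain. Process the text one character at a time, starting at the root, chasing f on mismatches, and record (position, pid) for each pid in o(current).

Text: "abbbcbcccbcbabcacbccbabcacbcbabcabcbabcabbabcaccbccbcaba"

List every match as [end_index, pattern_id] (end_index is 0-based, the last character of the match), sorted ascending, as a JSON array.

Build:
Trie (insert patterns):
  0='ε' goto b→1 c→6
  1='b' goto a→2
  2='ba' goto b→3
  3='bab' goto c→4
  4='babc' goto a→5
  5='babca' goto ·  ←P0
  6='c' goto b→7
  7='cb' goto c→8
  8='cbc' goto ·  ←P1

BFS fail/out derivation:
  n1('b'): parent n0 fail=0; on 'b' 0 → fail=0;  out ∅∪∅=∅
  n6('c'): parent n0 fail=0; on 'c' 0 → fail=0;  out ∅∪∅=∅
  n2('ba'): parent n1 fail=0; on 'a' 0 → fail=0;  out ∅∪∅=∅
  n7('cb'): parent n6 fail=0; on 'b' 0 → fail=1;  out ∅∪∅=∅
  n3('bab'): parent n2 fail=0; on 'b' 0 → fail=1;  out ∅∪∅=∅
  n8('cbc'): parent n7 fail=1; on 'c' 1→0 → fail=6;  out {1}∪∅={1}
  n4('babc'): parent n3 fail=1; on 'c' 1→0 → fail=6;  out ∅∪∅=∅
  n5('babca'): parent n4 fail=6; on 'a' 6→0 → fail=0;  out {0}∪∅={0}

Scan:
pos 0 'a': at 0
pos 1 'b': at 1
pos 2 'b': at 1 (fail-walked)
pos 3 'b': at 1 (fail-walked)
pos 4 'c': at 6 (fail-walked)
pos 5 'b': at 7
pos 6 'c': at 8  ** P1@[4:6]
pos 7 'c': at 6 (fail-walked)
pos 8 'c': at 6 (fail-walked)
pos 9 'b': at 7
pos 10 'c': at 8  ** P1@[8:10]
pos 11 'b': at 7 (fail-walked)
pos 12 'a': at 2 (fail-walked)
pos 13 'b': at 3
pos 14 'c': at 4
pos 15 'a': at 5  ** P0@[11:15]
pos 16 'c': at 6 (fail-walked)
pos 17 'b': at 7
pos 18 'c': at 8  ** P1@[16:18]
pos 19 'c': at 6 (fail-walked)
pos 20 'b': at 7
pos 21 'a': at 2 (fail-walked)
pos 22 'b': at 3
pos 23 'c': at 4
pos 24 'a': at 5  ** P0@[20:24]
pos 25 'c': at 6 (fail-walked)
pos 26 'b': at 7
pos 27 'c': at 8  ** P1@[25:27]
pos 28 'b': at 7 (fail-walked)
pos 29 'a': at 2 (fail-walked)
pos 30 'b': at 3
pos 31 'c': at 4
pos 32 'a': at 5  ** P0@[28:32]
pos 33 'b': at 1 (fail-walked)
pos 34 'c': at 6 (fail-walked)
pos 35 'b': at 7
pos 36 'a': at 2 (fail-walked)
pos 37 'b': at 3
pos 38 'c': at 4
pos 39 'a': at 5  ** P0@[35:39]
pos 40 'b': at 1 (fail-walked)
pos 41 'b': at 1 (fail-walked)
pos 42 'a': at 2
pos 43 'b': at 3
pos 44 'c': at 4
pos 45 'a': at 5  ** P0@[41:45]
pos 46 'c': at 6 (fail-walked)
pos 47 'c': at 6 (fail-walked)
pos 48 'b': at 7
pos 49 'c': at 8  ** P1@[47:49]
pos 50 'c': at 6 (fail-walked)
pos 51 'b': at 7
pos 52 'c': at 8  ** P1@[50:52]
pos 53 'a': at 0 (fail-walked)
pos 54 'b': at 1
pos 55 'a': at 2

All matches (sorted): [[6,1],[10,1],[15,0],[18,1],[24,0],[27,1],[32,0],[39,0],[45,0],[49,1],[52,1]]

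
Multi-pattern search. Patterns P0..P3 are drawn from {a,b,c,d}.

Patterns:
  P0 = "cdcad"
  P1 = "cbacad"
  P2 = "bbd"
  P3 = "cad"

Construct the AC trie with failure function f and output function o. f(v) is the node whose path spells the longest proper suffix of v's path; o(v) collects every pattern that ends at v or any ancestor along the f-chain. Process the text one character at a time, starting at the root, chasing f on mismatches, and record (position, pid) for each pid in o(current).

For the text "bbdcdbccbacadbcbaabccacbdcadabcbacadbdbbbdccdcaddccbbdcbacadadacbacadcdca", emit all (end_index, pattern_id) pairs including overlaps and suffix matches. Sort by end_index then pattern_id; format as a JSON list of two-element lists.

Build:
Trie nodes:
  0='ε' goto b→11 c→1
  1='c' goto a→14 b→6 d→2
  2='cd' goto c→3
  3='cdc' goto a→4
  4='cdca' goto d→5
  5='cdcad' goto ·  ←P0
  6='cb' goto a→7
  7='cba' goto c→8
  8='cbac' goto a→9
  9='cbaca' goto d→10
  10='cbacad' goto ·  ←P1
  11='b' goto b→12
  12='bb' goto d→13
  13='bbd' goto ·  ←P2
  14='ca' goto d→15
  15='cad' goto ·  ←P3

Failure links (BFS by depth):
  n1('c'): parent n0 fail=0; on 'c' 0 → fail=0;  out ∅∪∅=∅
  n11('b'): parent n0 fail=0; on 'b' 0 → fail=0;  out ∅∪∅=∅
  n2('cd'): parent n1 fail=0; on 'd' 0 → fail=0;  out ∅∪∅=∅
  n6('cb'): parent n1 fail=0; on 'b' 0 → fail=11;  out ∅∪∅=∅
  n12('bb'): parent n11 fail=0; on 'b' 0 → fail=11;  out ∅∪∅=∅
  n14('ca'): parent n1 fail=0; on 'a' 0 → fail=0;  out ∅∪∅=∅
  n3('cdc'): parent n2 fail=0; on 'c' 0 → fail=1;  out ∅∪∅=∅
  n7('cba'): parent n6 fail=11; on 'a' 11→0 → fail=0;  out ∅∪∅=∅
  n13('bbd'): parent n12 fail=11; on 'd' 11→0 → fail=0;  out {2}∪∅={2}
  n15('cad'): parent n14 fail=0; on 'd' 0 → fail=0;  out {3}∪∅={3}
  n4('cdca'): parent n3 fail=1; on 'a' 1 → fail=14;  out ∅∪∅=∅
  n8('cbac'): parent n7 fail=0; on 'c' 0 → fail=1;  out ∅∪∅=∅
  n5('cdcad'): parent n4 fail=14; on 'd' 14 → fail=15;  out {0}∪{3}={0,3}
  n9('cbaca'): parent n8 fail=1; on 'a' 1 → fail=14;  out ∅∪∅=∅
  n10('cbacad'): parent n9 fail=14; on 'd' 14 → fail=15;  out {1}∪{3}={1,3}

Run:
i=0 'b': node 0→11
i=1 'b': node 11→12
i=2 'd': node 12→13  ** P2@[0:2]
i=3 'c': node 13→1 ·f
i=4 'd': node 1→2
i=5 'b': node 2→11 ·f
i=6 'c': node 11→1 ·f
i=7 'c': node 1→1 ·f
i=8 'b': node 1→6
i=9 'a': node 6→7
i=10 'c': node 7→8
i=11 'a': node 8→9
i=12 'd': node 9→10  ** P1@[7:12],P3@[10:12]
i=13 'b': node 10→11 ·f
i=14 'c': node 11→1 ·f
i=15 'b': node 1→6
i=16 'a': node 6→7
i=17 'a': node 7→0 ·f
i=18 'b': node 0→11
i=19 'c': node 11→1 ·f
i=20 'c': node 1→1 ·f
i=21 'a': node 1→14
i=22 'c': node 14→1 ·f
i=23 'b': node 1→6
i=24 'd': node 6→0 ·f
i=25 'c': node 0→1
i=26 'a': node 1→14
i=27 'd': node 14→15  ** P3@[25:27]
i=28 'a': node 15→0 ·f
i=29 'b': node 0→11
i=30 'c': node 11→1 ·f
i=31 'b': node 1→6
i=32 'a': node 6→7
i=33 'c': node 7→8
i=34 'a': node 8→9
i=35 'd': node 9→10  ** P1@[30:35],P3@[33:35]
i=36 'b': node 10→11 ·f
i=37 'd': node 11→0 ·f
i=38 'b': node 0→11
i=39 'b': node 11→12
i=40 'b': node 12→12 ·f
i=41 'd': node 12→13  ** P2@[39:41]
i=42 'c': node 13→1 ·f
i=43 'c': node 1→1 ·f
i=44 'd': node 1→2
i=45 'c': node 2→3
i=46 'a': node 3→4
i=47 'd': node 4→5  ** P0@[43:47],P3@[45:47]
i=48 'd': node 5→0 ·f
i=49 'c': node 0→1
i=50 'c': node 1→1 ·f
i=51 'b': node 1→6
i=52 'b': node 6→12 ·f
i=53 'd': node 12→13  ** P2@[51:53]
i=54 'c': node 13→1 ·f
i=55 'b': node 1→6
i=56 'a': node 6→7
i=57 'c': node 7→8
i=58 'a': node 8→9
i=59 'd': node 9→10  ** P1@[54:59],P3@[57:59]
i=60 'a': node 10→0 ·f
i=61 'd': node 0→0
i=62 'a': node 0→0
i=63 'c': node 0→1
i=64 'b': node 1→6
i=65 'a': node 6→7
i=66 'c': node 7→8
i=67 'a': node 8→9
i=68 'd': node 9→10  ** P1@[63:68],P3@[66:68]
i=69 'c': node 10→1 ·f
i=70 'd': node 1→2
i=71 'c': node 2→3
i=72 'a': node 3→4

All matches (sorted): [[2,2],[12,1],[12,3],[27,3],[35,1],[35,3],[41,2],[47,0],[47,3],[53,2],[59,1],[59,3],[68,1],[68,3]]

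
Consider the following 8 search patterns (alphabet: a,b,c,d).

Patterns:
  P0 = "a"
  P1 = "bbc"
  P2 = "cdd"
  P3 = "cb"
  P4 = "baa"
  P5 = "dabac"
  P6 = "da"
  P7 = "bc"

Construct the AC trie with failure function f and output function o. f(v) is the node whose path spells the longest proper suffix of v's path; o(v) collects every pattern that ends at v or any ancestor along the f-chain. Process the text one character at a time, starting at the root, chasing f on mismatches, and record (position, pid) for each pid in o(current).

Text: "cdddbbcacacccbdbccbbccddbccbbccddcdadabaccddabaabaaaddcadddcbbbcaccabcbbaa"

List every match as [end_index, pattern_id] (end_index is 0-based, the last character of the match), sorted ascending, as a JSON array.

Build automaton:
Trie nodes:
  n0 'ε': a→1 b→2 c→5 d→11
  n1 'a': ·  ←P0
  n2 'b': a→9 b→3 c→16
  n3 'bb': c→4
  n4 'bbc': ·  ←P1
  n5 'c': b→8 d→6
  n6 'cd': d→7
  n7 'cdd': ·  ←P2
  n8 'cb': ·  ←P3
  n9 'ba': a→10
  n10 'baa': ·  ←P4
  n11 'd': a→12
  n12 'da': b→13  ←P6
  n13 'dab': a→14
  n14 'daba': c→15
  n15 'dabac': ·  ←P5
  n16 'bc': ·  ←P7

BFS fail/out derivation:
  n1('a'): parent n0 fail=0; on 'a' 0 → fail=0;  out {0}∪∅={0}
  n2('b'): parent n0 fail=0; on 'b' 0 → fail=0;  out ∅∪∅=∅
  n5('c'): parent n0 fail=0; on 'c' 0 → fail=0;  out ∅∪∅=∅
  n11('d'): parent n0 fail=0; on 'd' 0 → fail=0;  out ∅∪∅=∅
  n3('bb'): parent n2 fail=0; on 'b' 0 → fail=2;  out ∅∪∅=∅
  n6('cd'): parent n5 fail=0; on 'd' 0 → fail=11;  out ∅∪∅=∅
  n8('cb'): parent n5 fail=0; on 'b' 0 → fail=2;  out {3}∪∅={3}
  n9('ba'): parent n2 fail=0; on 'a' 0 → fail=1;  out ∅∪{0}={0}
  n12('da'): parent n11 fail=0; on 'a' 0 → fail=1;  out {6}∪{0}={0,6}
  n16('bc'): parent n2 fail=0; on 'c' 0 → fail=5;  out {7}∪∅={7}
  n4('bbc'): parent n3 fail=2; on 'c' 2 → fail=16;  out {1}∪{7}={1,7}
  n7('cdd'): parent n6 fail=11; on 'd' 11→0 → fail=11;  out {2}∪∅={2}
  n10('baa'): parent n9 fail=1; on 'a' 1→0 → fail=1;  out {4}∪{0}={0,4}
  n13('dab'): parent n12 fail=1; on 'b' 1→0 → fail=2;  out ∅∪∅=∅
  n14('daba'): parent n13 fail=2; on 'a' 2 → fail=9;  out ∅∪{0}={0}
  n15('dabac'): parent n14 fail=9; on 'c' 9→1→0 → fail=5;  out {5}∪∅={5}

Run:
pos 0 'c': at 5
pos 1 'd': at 6
pos 2 'd': at 7  emit P2@[0:2]
pos 3 'd': at 11 (fail-walked)
pos 4 'b': at 2 (fail-walked)
pos 5 'b': at 3
pos 6 'c': at 4  emit P1@[4:6],P7@[5:6]
pos 7 'a': at 1 (fail-walked)  emit P0@[7:7]
pos 8 'c': at 5 (fail-walked)
pos 9 'a': at 1 (fail-walked)  emit P0@[9:9]
pos 10 'c': at 5 (fail-walked)
pos 11 'c': at 5 (fail-walked)
pos 12 'c': at 5 (fail-walked)
pos 13 'b': at 8  emit P3@[12:13]
pos 14 'd': at 11 (fail-walked)
pos 15 'b': at 2 (fail-walked)
pos 16 'c': at 16  emit P7@[15:16]
pos 17 'c': at 5 (fail-walked)
pos 18 'b': at 8  emit P3@[17:18]
pos 19 'b': at 3 (fail-walked)
pos 20 'c': at 4  emit P1@[18:20],P7@[19:20]
pos 21 'c': at 5 (fail-walked)
pos 22 'd': at 6
pos 23 'd': at 7  emit P2@[21:23]
pos 24 'b': at 2 (fail-walked)
pos 25 'c': at 16  emit P7@[24:25]
pos 26 'c': at 5 (fail-walked)
pos 27 'b': at 8  emit P3@[26:27]
pos 28 'b': at 3 (fail-walked)
pos 29 'c': at 4  emit P1@[27:29],P7@[28:29]
pos 30 'c': at 5 (fail-walked)
pos 31 'd': at 6
pos 32 'd': at 7  emit P2@[30:32]
pos 33 'c': at 5 (fail-walked)
pos 34 'd': at 6
pos 35 'a': at 12 (fail-walked)  emit P0@[35:35],P6@[34:35]
pos 36 'd': at 11 (fail-walked)
pos 37 'a': at 12  emit P0@[37:37],P6@[36:37]
pos 38 'b': at 13
pos 39 'a': at 14  emit P0@[39:39]
pos 40 'c': at 15  emit P5@[36:40]
pos 41 'c': at 5 (fail-walked)
pos 42 'd': at 6
pos 43 'd': at 7  emit P2@[41:43]
pos 44 'a': at 12 (fail-walked)  emit P0@[44:44],P6@[43:44]
pos 45 'b': at 13
pos 46 'a': at 14  emit P0@[46:46]
pos 47 'a': at 10 (fail-walked)  emit P0@[47:47],P4@[45:47]
pos 48 'b': at 2 (fail-walked)
pos 49 'a': at 9  emit P0@[49:49]
pos 50 'a': at 10  emit P0@[50:50],P4@[48:50]
pos 51 'a': at 1 (fail-walked)  emit P0@[51:51]
pos 52 'd': at 11 (fail-walked)
pos 53 'd': at 11 (fail-walked)
pos 54 'c': at 5 (fail-walked)
pos 55 'a': at 1 (fail-walked)  emit P0@[55:55]
pos 56 'd': at 11 (fail-walked)
pos 57 'd': at 11 (fail-walked)
pos 58 'd': at 11 (fail-walked)
pos 59 'c': at 5 (fail-walked)
pos 60 'b': at 8  emit P3@[59:60]
pos 61 'b': at 3 (fail-walked)
pos 62 'b': at 3 (fail-walked)
pos 63 'c': at 4  emit P1@[61:63],P7@[62:63]
pos 64 'a': at 1 (fail-walked)  emit P0@[64:64]
pos 65 'c': at 5 (fail-walked)
pos 66 'c': at 5 (fail-walked)
pos 67 'a': at 1 (fail-walked)  emit P0@[67:67]
pos 68 'b': at 2 (fail-walked)
pos 69 'c': at 16  emit P7@[68:69]
pos 70 'b': at 8 (fail-walked)  emit P3@[69:70]
pos 71 'b': at 3 (fail-walked)
pos 72 'a': at 9 (fail-walked)  emit P0@[72:72]
pos 73 'a': at 10  emit P0@[73:73],P4@[71:73]

Result: [[2,2],[6,1],[6,7],[7,0],[9,0],[13,3],[16,7],[18,3],[20,1],[20,7],[23,2],[25,7],[27,3],[29,1],[29,7],[32,2],[35,0],[35,6],[37,0],[37,6],[39,0],[40,5],[43,2],[44,0],[44,6],[46,0],[47,0],[47,4],[49,0],[50,0],[50,4],[51,0],[55,0],[60,3],[63,1],[63,7],[64,0],[67,0],[69,7],[70,3],[72,0],[73,0],[73,4]]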